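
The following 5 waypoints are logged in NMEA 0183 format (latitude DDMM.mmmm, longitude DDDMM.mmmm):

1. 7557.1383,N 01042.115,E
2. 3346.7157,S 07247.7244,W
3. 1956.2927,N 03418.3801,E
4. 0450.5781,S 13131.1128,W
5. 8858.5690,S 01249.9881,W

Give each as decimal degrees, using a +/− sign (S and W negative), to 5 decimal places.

Point 1:
  Latitude: split at 2 digits → 75° and 57.1383′; 75 + 57.1383/60 = 75.952305
  N → positive
  λ: split at 3 digits → 010° and 42.115′; 10 + 42.115/60 = 10.701917
  E ⇒ keep positive
Point 2:
  Latitude: split at 2 digits → 33° and 46.7157′; 33 + 46.7157/60 = 33.778595
  S ⇒ negate
  Longitude: split at 3 digits → 072° and 47.7244′; 72 + 47.7244/60 = 72.795407
  W → negative
Point 3:
  Lat: degrees = first 2 digits = 19, minutes = 56.2927; 19 + 56.2927/60 = 19.938212
  N ⇒ keep positive
  Longitude: split at 3 digits → 034° and 18.3801′; 34 + 18.3801/60 = 34.306335
  E → positive
Point 4:
  φ: split at 2 digits → 04° and 50.5781′; 4 + 50.5781/60 = 4.842968
  S ⇒ negate
  Longitude: degrees = first 3 digits = 131, minutes = 31.1128; 131 + 31.1128/60 = 131.518547
  W ⇒ negate
Point 5:
  Latitude: degrees = first 2 digits = 88, minutes = 58.569; 88 + 58.569/60 = 88.976150
  S → negative
  Longitude: split at 3 digits → 012° and 49.9881′; 12 + 49.9881/60 = 12.833135
  hemisphere W, so the sign is −

1. 75.95231, 10.70192
2. -33.77860, -72.79541
3. 19.93821, 34.30634
4. -4.84297, -131.51855
5. -88.97615, -12.83314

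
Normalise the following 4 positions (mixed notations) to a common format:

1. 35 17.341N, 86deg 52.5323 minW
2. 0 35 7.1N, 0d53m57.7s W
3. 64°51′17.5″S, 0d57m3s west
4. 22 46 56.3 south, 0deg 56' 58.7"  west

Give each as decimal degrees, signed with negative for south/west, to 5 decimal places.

Point 1:
  φ: 17.341′ = 0.289017°; total 35.289017
  N ⇒ keep positive
  λ: 52.5323′ = 0.875538°; total 86.875538
  hemisphere W, so the sign is −
Point 2:
  Latitude: 35′ + 7.1″ = 35.11833′; 0 + 35.11833/60 = 0.585306
  N ⇒ keep positive
  Longitude: 0° + 53/60 + 57.7/3600 = 0 + 0.883333 + 0.016028 = 0.899361
  hemisphere W, so the sign is −
Point 3:
  φ: 51′ + 17.5″ = 51.29167′; 64 + 51.29167/60 = 64.854861
  hemisphere S, so the sign is −
  Lon: 0° + 57/60 + 3/3600 = 0 + 0.950000 + 0.000833 = 0.950833
  W ⇒ negate
Point 4:
  φ: 22 + 46/60 + 56.3/3600 = 22.782306
  S ⇒ negate
  Lon: 0° + 56/60 + 58.7/3600 = 0 + 0.933333 + 0.016306 = 0.949639
  W ⇒ negate

1. 35.28902, -86.87554
2. 0.58531, -0.89936
3. -64.85486, -0.95083
4. -22.78231, -0.94964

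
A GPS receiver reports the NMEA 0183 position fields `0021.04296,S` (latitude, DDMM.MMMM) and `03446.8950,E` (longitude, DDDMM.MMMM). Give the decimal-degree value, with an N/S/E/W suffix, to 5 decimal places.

0.35072° S, 34.78158° E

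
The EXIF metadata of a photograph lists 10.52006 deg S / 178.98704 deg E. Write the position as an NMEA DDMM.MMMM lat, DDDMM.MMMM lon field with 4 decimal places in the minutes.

1031.2036,S / 17859.2224,E

φ: 10° + 0.520060 × 60 = 10° 31.203600′
Longitude: 178° + 0.987040 × 60 = 178° 59.222400′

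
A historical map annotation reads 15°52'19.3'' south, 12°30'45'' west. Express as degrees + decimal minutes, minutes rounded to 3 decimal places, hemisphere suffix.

φ: 52 + 19.3/60 = 52.32167′
λ: 30 + 45/60 = 30.75000′

15° 52.322′ S, 12° 30.750′ W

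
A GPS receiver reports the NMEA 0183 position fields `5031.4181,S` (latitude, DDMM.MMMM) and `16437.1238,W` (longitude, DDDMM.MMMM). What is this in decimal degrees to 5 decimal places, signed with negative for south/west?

-50.52364, -164.61873

φ: degrees = first 2 digits = 50, minutes = 31.4181; 50 + 31.4181/60 = 50.523635
S → negative
Lon: degrees = first 3 digits = 164, minutes = 37.1238; 164 + 37.1238/60 = 164.618730
W ⇒ negate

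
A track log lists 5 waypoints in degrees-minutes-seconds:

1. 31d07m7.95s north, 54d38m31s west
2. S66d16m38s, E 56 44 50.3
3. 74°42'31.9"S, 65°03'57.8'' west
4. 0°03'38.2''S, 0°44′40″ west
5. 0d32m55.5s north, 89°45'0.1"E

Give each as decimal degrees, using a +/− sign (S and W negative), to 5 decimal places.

Point 1:
  φ: 31° + 7/60 + 7.95/3600 = 31 + 0.116667 + 0.002208 = 31.118875
  N ⇒ keep positive
  Lon: 54° + 38/60 + 31/3600 = 54 + 0.633333 + 0.008611 = 54.641944
  W → negative
Point 2:
  Latitude: 16′ + 38″ = 16.63333′; 66 + 16.63333/60 = 66.277222
  S → negative
  Longitude: 56 + 44/60 + 50.3/3600 = 56.747306
  E ⇒ keep positive
Point 3:
  φ: 42′ + 31.9″ = 42.53167′; 74 + 42.53167/60 = 74.708861
  S → negative
  Longitude: 65° + 3/60 + 57.8/3600 = 65 + 0.050000 + 0.016056 = 65.066056
  W → negative
Point 4:
  Lat: 3′ + 38.2″ = 3.63667′; 0 + 3.63667/60 = 0.060611
  S → negative
  Longitude: 44′ + 40″ = 44.66667′; 0 + 44.66667/60 = 0.744444
  W → negative
Point 5:
  φ: 0 + 32/60 + 55.5/3600 = 0.548750
  N ⇒ keep positive
  Lon: 45′ + 0.1″ = 45.00167′; 89 + 45.00167/60 = 89.750028
  E → positive

1. 31.11888, -54.64194
2. -66.27722, 56.74731
3. -74.70886, -65.06606
4. -0.06061, -0.74444
5. 0.54875, 89.75003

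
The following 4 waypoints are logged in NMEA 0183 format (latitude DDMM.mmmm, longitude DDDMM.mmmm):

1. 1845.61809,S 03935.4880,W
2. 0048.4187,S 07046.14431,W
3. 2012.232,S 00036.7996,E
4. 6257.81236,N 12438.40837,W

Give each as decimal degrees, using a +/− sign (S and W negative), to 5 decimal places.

Point 1:
  φ: degrees = first 2 digits = 18, minutes = 45.61809; 18 + 45.61809/60 = 18.760302
  hemisphere S, so the sign is −
  Lon: degrees = first 3 digits = 39, minutes = 35.488; 39 + 35.488/60 = 39.591467
  W ⇒ negate
Point 2:
  φ: degrees = first 2 digits = 0, minutes = 48.4187; 0 + 48.4187/60 = 0.806978
  hemisphere S, so the sign is −
  λ: degrees = first 3 digits = 70, minutes = 46.14431; 70 + 46.14431/60 = 70.769072
  hemisphere W, so the sign is −
Point 3:
  Lat: degrees = first 2 digits = 20, minutes = 12.232; 20 + 12.232/60 = 20.203867
  S → negative
  Longitude: degrees = first 3 digits = 0, minutes = 36.7996; 0 + 36.7996/60 = 0.613327
  E ⇒ keep positive
Point 4:
  Lat: split at 2 digits → 62° and 57.81236′; 62 + 57.81236/60 = 62.963539
  N → positive
  Longitude: split at 3 digits → 124° and 38.40837′; 124 + 38.40837/60 = 124.640140
  hemisphere W, so the sign is −

1. -18.76030, -39.59147
2. -0.80698, -70.76907
3. -20.20387, 0.61333
4. 62.96354, -124.64014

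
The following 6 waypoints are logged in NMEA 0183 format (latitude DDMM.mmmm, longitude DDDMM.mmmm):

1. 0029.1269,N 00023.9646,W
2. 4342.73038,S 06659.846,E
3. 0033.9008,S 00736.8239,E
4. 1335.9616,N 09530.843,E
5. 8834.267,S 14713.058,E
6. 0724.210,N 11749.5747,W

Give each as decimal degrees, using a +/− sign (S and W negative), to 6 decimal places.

1. 0.485448, -0.399410
2. -43.712173, 66.997433
3. -0.565013, 7.613732
4. 13.599360, 95.514050
5. -88.571117, 147.217633
6. 7.403500, -117.826245

Point 1:
  φ: degrees = first 2 digits = 0, minutes = 29.1269; 0 + 29.1269/60 = 0.4854483
  N → positive
  λ: degrees = first 3 digits = 0, minutes = 23.9646; 0 + 23.9646/60 = 0.3994100
  W → negative
Point 2:
  φ: split at 2 digits → 43° and 42.73038′; 43 + 42.73038/60 = 43.7121730
  hemisphere S, so the sign is −
  λ: split at 3 digits → 066° and 59.846′; 66 + 59.846/60 = 66.9974333
  E → positive
Point 3:
  Latitude: split at 2 digits → 00° and 33.9008′; 0 + 33.9008/60 = 0.5650133
  S → negative
  λ: split at 3 digits → 007° and 36.8239′; 7 + 36.8239/60 = 7.6137317
  E → positive
Point 4:
  φ: degrees = first 2 digits = 13, minutes = 35.9616; 13 + 35.9616/60 = 13.5993600
  N → positive
  Lon: split at 3 digits → 095° and 30.843′; 95 + 30.843/60 = 95.5140500
  E → positive
Point 5:
  Latitude: split at 2 digits → 88° and 34.267′; 88 + 34.267/60 = 88.5711167
  S ⇒ negate
  Longitude: degrees = first 3 digits = 147, minutes = 13.058; 147 + 13.058/60 = 147.2176333
  E → positive
Point 6:
  Lat: split at 2 digits → 07° and 24.21′; 7 + 24.21/60 = 7.4035000
  N → positive
  Lon: degrees = first 3 digits = 117, minutes = 49.5747; 117 + 49.5747/60 = 117.8262450
  hemisphere W, so the sign is −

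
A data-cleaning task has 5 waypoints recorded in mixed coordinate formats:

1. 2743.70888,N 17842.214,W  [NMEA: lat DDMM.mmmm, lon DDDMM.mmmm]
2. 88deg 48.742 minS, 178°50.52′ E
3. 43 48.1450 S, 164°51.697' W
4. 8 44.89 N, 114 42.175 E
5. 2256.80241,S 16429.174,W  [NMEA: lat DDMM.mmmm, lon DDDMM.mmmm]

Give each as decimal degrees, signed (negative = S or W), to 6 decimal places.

1. 27.728481, -178.703567
2. -88.812367, 178.842000
3. -43.802417, -164.861617
4. 8.748167, 114.702917
5. -22.946707, -164.486233

Point 1:
  Latitude: degrees = first 2 digits = 27, minutes = 43.70888; 27 + 43.70888/60 = 27.7284813
  N → positive
  Lon: split at 3 digits → 178° and 42.214′; 178 + 42.214/60 = 178.7035667
  hemisphere W, so the sign is −
Point 2:
  Latitude: 48.742′ = 0.812367°; total 88.8123667
  S ⇒ negate
  Lon: 178 + 50.52/60 = 178.8420000
  E ⇒ keep positive
Point 3:
  φ: 43 + 48.145/60 = 43.8024167
  hemisphere S, so the sign is −
  λ: 51.697′ = 0.861617°; total 164.8616167
  hemisphere W, so the sign is −
Point 4:
  Latitude: 44.89′ = 0.748167°; total 8.7481667
  N ⇒ keep positive
  Lon: 114 + 42.175/60 = 114.7029167
  E ⇒ keep positive
Point 5:
  φ: degrees = first 2 digits = 22, minutes = 56.80241; 22 + 56.80241/60 = 22.9467068
  S ⇒ negate
  λ: degrees = first 3 digits = 164, minutes = 29.174; 164 + 29.174/60 = 164.4862333
  W ⇒ negate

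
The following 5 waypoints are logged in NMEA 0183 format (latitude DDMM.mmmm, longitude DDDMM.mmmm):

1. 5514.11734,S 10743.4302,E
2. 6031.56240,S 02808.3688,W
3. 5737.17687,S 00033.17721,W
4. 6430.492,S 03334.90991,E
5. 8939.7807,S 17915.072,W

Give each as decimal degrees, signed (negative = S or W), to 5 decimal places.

1. -55.23529, 107.72384
2. -60.52604, -28.13948
3. -57.61961, -0.55295
4. -64.50820, 33.58183
5. -89.66301, -179.25120

Point 1:
  φ: degrees = first 2 digits = 55, minutes = 14.11734; 55 + 14.11734/60 = 55.235289
  S → negative
  λ: degrees = first 3 digits = 107, minutes = 43.4302; 107 + 43.4302/60 = 107.723837
  E ⇒ keep positive
Point 2:
  φ: split at 2 digits → 60° and 31.5624′; 60 + 31.5624/60 = 60.526040
  S → negative
  λ: degrees = first 3 digits = 28, minutes = 8.3688; 28 + 8.3688/60 = 28.139480
  hemisphere W, so the sign is −
Point 3:
  φ: degrees = first 2 digits = 57, minutes = 37.17687; 57 + 37.17687/60 = 57.619615
  S → negative
  Lon: degrees = first 3 digits = 0, minutes = 33.17721; 0 + 33.17721/60 = 0.552954
  hemisphere W, so the sign is −
Point 4:
  φ: degrees = first 2 digits = 64, minutes = 30.492; 64 + 30.492/60 = 64.508200
  S → negative
  λ: degrees = first 3 digits = 33, minutes = 34.90991; 33 + 34.90991/60 = 33.581832
  E ⇒ keep positive
Point 5:
  Lat: degrees = first 2 digits = 89, minutes = 39.7807; 89 + 39.7807/60 = 89.663012
  hemisphere S, so the sign is −
  λ: split at 3 digits → 179° and 15.072′; 179 + 15.072/60 = 179.251200
  W → negative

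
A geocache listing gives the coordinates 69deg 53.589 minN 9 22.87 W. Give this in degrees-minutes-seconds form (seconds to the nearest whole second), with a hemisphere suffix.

Lat: fractional minutes 0.58900 × 60 = 35.34″
Lon: fractional minutes 0.87000 × 60 = 52.20″

69°53′35″ N, 9°22′52″ W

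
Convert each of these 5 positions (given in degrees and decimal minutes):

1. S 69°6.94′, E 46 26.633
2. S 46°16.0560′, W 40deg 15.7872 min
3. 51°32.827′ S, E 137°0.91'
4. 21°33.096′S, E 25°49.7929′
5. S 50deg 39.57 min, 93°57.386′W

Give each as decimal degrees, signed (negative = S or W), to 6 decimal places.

1. -69.115667, 46.443883
2. -46.267600, -40.263120
3. -51.547117, 137.015167
4. -21.551600, 25.829882
5. -50.659500, -93.956433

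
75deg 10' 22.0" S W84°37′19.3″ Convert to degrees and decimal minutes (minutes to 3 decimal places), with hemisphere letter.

Lat: 10 + 22/60 = 10.36667′
λ: seconds/60 = 0.32167; minutes = 37 + 0.32167 = 37.32167

75° 10.367′ S, 84° 37.322′ W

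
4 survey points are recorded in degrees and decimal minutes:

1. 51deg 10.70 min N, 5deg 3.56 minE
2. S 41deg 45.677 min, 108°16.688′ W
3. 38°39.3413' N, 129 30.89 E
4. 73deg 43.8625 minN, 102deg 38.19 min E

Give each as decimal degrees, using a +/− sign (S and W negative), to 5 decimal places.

1. 51.17833, 5.05933
2. -41.76128, -108.27813
3. 38.65569, 129.51483
4. 73.73104, 102.63650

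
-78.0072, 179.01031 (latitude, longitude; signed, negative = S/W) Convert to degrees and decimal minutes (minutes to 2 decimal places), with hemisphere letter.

Latitude is negative → S; |value| = 78.007200
Lat: minutes = (78.007200 − 78) × 60 = 0.4320
Lon: 179° + 0.010310 × 60 = 179° 0.6186′

78° 0.43′ S, 179° 0.62′ E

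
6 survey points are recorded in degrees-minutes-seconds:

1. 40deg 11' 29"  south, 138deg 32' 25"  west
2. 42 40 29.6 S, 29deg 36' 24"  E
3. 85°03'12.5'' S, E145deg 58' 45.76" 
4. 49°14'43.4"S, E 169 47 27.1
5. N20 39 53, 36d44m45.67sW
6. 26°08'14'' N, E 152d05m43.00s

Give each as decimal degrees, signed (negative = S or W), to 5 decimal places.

1. -40.19139, -138.54028
2. -42.67489, 29.60667
3. -85.05347, 145.97938
4. -49.24539, 169.79086
5. 20.66472, -36.74602
6. 26.13722, 152.09528

Point 1:
  Latitude: 40 + 11/60 + 29/3600 = 40.191389
  S → negative
  λ: 138 + 32/60 + 25/3600 = 138.540278
  hemisphere W, so the sign is −
Point 2:
  Lat: 42 + 40/60 + 29.6/3600 = 42.674889
  hemisphere S, so the sign is −
  Lon: 29° + 36/60 + 24/3600 = 29 + 0.600000 + 0.006667 = 29.606667
  E → positive
Point 3:
  Lat: 85 + 3/60 + 12.5/3600 = 85.053472
  hemisphere S, so the sign is −
  λ: 145 + 58/60 + 45.76/3600 = 145.979378
  E ⇒ keep positive
Point 4:
  Lat: 49 + 14/60 + 43.4/3600 = 49.245389
  S ⇒ negate
  λ: 47′ + 27.1″ = 47.45167′; 169 + 47.45167/60 = 169.790861
  E ⇒ keep positive
Point 5:
  Lat: 39′ + 53″ = 39.88333′; 20 + 39.88333/60 = 20.664722
  N → positive
  Lon: 44′ + 45.67″ = 44.76117′; 36 + 44.76117/60 = 36.746019
  W → negative
Point 6:
  Latitude: 26° + 8/60 + 14/3600 = 26 + 0.133333 + 0.003889 = 26.137222
  N → positive
  Longitude: 152° + 5/60 + 43/3600 = 152 + 0.083333 + 0.011944 = 152.095278
  E → positive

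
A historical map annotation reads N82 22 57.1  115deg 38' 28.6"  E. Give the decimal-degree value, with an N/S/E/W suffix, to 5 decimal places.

82.38253° N, 115.64128° E

φ: 82° + 22/60 + 57.1/3600 = 82 + 0.366667 + 0.015861 = 82.382528
λ: 115 + 38/60 + 28.6/3600 = 115.641278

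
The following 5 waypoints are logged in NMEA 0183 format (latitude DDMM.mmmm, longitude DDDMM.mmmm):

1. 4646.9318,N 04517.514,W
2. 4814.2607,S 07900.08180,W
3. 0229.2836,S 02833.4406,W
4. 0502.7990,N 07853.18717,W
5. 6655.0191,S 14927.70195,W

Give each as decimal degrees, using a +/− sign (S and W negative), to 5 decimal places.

Point 1:
  φ: degrees = first 2 digits = 46, minutes = 46.9318; 46 + 46.9318/60 = 46.782197
  N ⇒ keep positive
  Longitude: split at 3 digits → 045° and 17.514′; 45 + 17.514/60 = 45.291900
  W → negative
Point 2:
  φ: degrees = first 2 digits = 48, minutes = 14.2607; 48 + 14.2607/60 = 48.237678
  S → negative
  λ: degrees = first 3 digits = 79, minutes = 0.0818; 79 + 0.0818/60 = 79.001363
  hemisphere W, so the sign is −
Point 3:
  Latitude: split at 2 digits → 02° and 29.2836′; 2 + 29.2836/60 = 2.488060
  hemisphere S, so the sign is −
  λ: degrees = first 3 digits = 28, minutes = 33.4406; 28 + 33.4406/60 = 28.557343
  W ⇒ negate
Point 4:
  φ: split at 2 digits → 05° and 2.799′; 5 + 2.799/60 = 5.046650
  N ⇒ keep positive
  Lon: split at 3 digits → 078° and 53.18717′; 78 + 53.18717/60 = 78.886453
  hemisphere W, so the sign is −
Point 5:
  φ: degrees = first 2 digits = 66, minutes = 55.0191; 66 + 55.0191/60 = 66.916985
  S ⇒ negate
  Longitude: split at 3 digits → 149° and 27.70195′; 149 + 27.70195/60 = 149.461699
  W → negative

1. 46.78220, -45.29190
2. -48.23768, -79.00136
3. -2.48806, -28.55734
4. 5.04665, -78.88645
5. -66.91699, -149.46170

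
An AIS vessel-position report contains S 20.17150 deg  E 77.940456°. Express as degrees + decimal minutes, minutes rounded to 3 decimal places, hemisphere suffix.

20° 10.290′ S, 77° 56.427′ E

Latitude: 20° + 0.171500 × 60 = 20° 10.29000′
Lon: minutes = (77.940456 − 77) × 60 = 56.42736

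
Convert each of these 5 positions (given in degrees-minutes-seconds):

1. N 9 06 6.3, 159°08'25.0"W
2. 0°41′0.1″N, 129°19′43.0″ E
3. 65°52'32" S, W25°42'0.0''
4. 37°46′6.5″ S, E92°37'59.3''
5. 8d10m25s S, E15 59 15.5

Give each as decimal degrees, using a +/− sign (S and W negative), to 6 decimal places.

Point 1:
  φ: 9° + 6/60 + 6.3/3600 = 9 + 0.100000 + 0.001750 = 9.1017500
  N → positive
  λ: 159 + 8/60 + 25/3600 = 159.1402778
  hemisphere W, so the sign is −
Point 2:
  φ: 0° + 41/60 + 0.1/3600 = 0 + 0.683333 + 0.000028 = 0.6833611
  N ⇒ keep positive
  Longitude: 129 + 19/60 + 43/3600 = 129.3286111
  E ⇒ keep positive
Point 3:
  Lat: 52′ + 32″ = 52.53333′; 65 + 52.53333/60 = 65.8755556
  hemisphere S, so the sign is −
  λ: 25 + 42/60 + 0/3600 = 25.7000000
  W ⇒ negate
Point 4:
  Latitude: 37° + 46/60 + 6.5/3600 = 37 + 0.766667 + 0.001806 = 37.7684722
  hemisphere S, so the sign is −
  Lon: 92 + 37/60 + 59.3/3600 = 92.6331389
  E → positive
Point 5:
  Latitude: 8 + 10/60 + 25/3600 = 8.1736111
  S → negative
  Longitude: 59′ + 15.5″ = 59.25833′; 15 + 59.25833/60 = 15.9876389
  E → positive

1. 9.101750, -159.140278
2. 0.683361, 129.328611
3. -65.875556, -25.700000
4. -37.768472, 92.633139
5. -8.173611, 15.987639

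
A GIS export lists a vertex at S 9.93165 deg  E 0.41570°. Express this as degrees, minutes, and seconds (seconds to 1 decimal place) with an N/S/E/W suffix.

9°55′53.9″ S, 0°24′56.5″ E

Lat: 0.931650° → 55.89900′; 0.89900 × 60 = 53.940″
λ: 0.415700° → 24.94200′; 0.94200 × 60 = 56.520″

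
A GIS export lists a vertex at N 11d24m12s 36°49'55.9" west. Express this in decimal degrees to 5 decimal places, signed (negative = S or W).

11.40333, -36.83219

Latitude: 11 + 24/60 + 12/3600 = 11.403333
N ⇒ keep positive
Lon: 36° + 49/60 + 55.9/3600 = 36 + 0.816667 + 0.015528 = 36.832194
W → negative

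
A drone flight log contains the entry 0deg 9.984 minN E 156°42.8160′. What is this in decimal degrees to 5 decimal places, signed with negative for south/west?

0.16640, 156.71360

φ: 9.984′ = 0.166400°; total 0.166400
N → positive
Lon: 42.816′ = 0.713600°; total 156.713600
E ⇒ keep positive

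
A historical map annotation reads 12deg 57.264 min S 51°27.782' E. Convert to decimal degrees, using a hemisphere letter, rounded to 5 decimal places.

12.95440° S, 51.46303° E

Latitude: 57.264′ = 0.954400°; total 12.954400
Longitude: 27.782′ = 0.463033°; total 51.463033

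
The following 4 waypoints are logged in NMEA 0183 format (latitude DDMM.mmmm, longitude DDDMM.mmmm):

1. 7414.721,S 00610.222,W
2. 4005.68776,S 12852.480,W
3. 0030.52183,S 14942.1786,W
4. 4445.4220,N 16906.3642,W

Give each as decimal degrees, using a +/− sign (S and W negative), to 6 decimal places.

Point 1:
  Latitude: split at 2 digits → 74° and 14.721′; 74 + 14.721/60 = 74.2453500
  S ⇒ negate
  Lon: split at 3 digits → 006° and 10.222′; 6 + 10.222/60 = 6.1703667
  W → negative
Point 2:
  Lat: degrees = first 2 digits = 40, minutes = 5.68776; 40 + 5.68776/60 = 40.0947960
  S ⇒ negate
  λ: degrees = first 3 digits = 128, minutes = 52.48; 128 + 52.48/60 = 128.8746667
  W → negative
Point 3:
  φ: split at 2 digits → 00° and 30.52183′; 0 + 30.52183/60 = 0.5086972
  hemisphere S, so the sign is −
  λ: split at 3 digits → 149° and 42.1786′; 149 + 42.1786/60 = 149.7029767
  W ⇒ negate
Point 4:
  Lat: degrees = first 2 digits = 44, minutes = 45.422; 44 + 45.422/60 = 44.7570333
  N → positive
  Longitude: degrees = first 3 digits = 169, minutes = 6.3642; 169 + 6.3642/60 = 169.1060700
  hemisphere W, so the sign is −

1. -74.245350, -6.170367
2. -40.094796, -128.874667
3. -0.508697, -149.702977
4. 44.757033, -169.106070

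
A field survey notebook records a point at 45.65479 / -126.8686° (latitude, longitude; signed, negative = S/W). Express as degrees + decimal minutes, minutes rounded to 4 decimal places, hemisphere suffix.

45° 39.2874′ N, 126° 52.1160′ W

Latitude: 45° + 0.654790 × 60 = 45° 39.287400′
Longitude is negative → W; |value| = 126.868600
Lon: minutes = (126.868600 − 126) × 60 = 52.116000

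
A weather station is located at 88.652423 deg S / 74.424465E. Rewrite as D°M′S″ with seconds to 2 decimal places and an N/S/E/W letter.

88°39′8.72″ S, 74°25′28.07″ E

Latitude: 0.652423 × 60 = 39.14538′ → 39′, remainder × 60 = 8.7228″
Lon: 0.424465° → 25.46790′; 0.46790 × 60 = 28.0740″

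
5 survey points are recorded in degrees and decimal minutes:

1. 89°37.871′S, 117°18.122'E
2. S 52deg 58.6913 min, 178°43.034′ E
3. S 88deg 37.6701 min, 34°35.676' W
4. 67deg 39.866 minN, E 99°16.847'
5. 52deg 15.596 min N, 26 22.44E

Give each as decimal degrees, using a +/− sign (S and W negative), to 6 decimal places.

1. -89.631183, 117.302033
2. -52.978188, 178.717233
3. -88.627835, -34.594600
4. 67.664433, 99.280783
5. 52.259933, 26.374000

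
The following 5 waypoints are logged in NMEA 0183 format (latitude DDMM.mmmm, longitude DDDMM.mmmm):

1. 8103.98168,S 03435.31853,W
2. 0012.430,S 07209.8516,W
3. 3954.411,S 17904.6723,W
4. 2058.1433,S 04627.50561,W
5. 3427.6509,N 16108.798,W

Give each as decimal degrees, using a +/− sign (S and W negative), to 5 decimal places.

Point 1:
  Latitude: degrees = first 2 digits = 81, minutes = 3.98168; 81 + 3.98168/60 = 81.066361
  S ⇒ negate
  λ: degrees = first 3 digits = 34, minutes = 35.31853; 34 + 35.31853/60 = 34.588642
  W ⇒ negate
Point 2:
  Lat: split at 2 digits → 00° and 12.43′; 0 + 12.43/60 = 0.207167
  S → negative
  Lon: split at 3 digits → 072° and 9.8516′; 72 + 9.8516/60 = 72.164193
  W → negative
Point 3:
  Latitude: degrees = first 2 digits = 39, minutes = 54.411; 39 + 54.411/60 = 39.906850
  hemisphere S, so the sign is −
  Longitude: split at 3 digits → 179° and 4.6723′; 179 + 4.6723/60 = 179.077872
  hemisphere W, so the sign is −
Point 4:
  φ: degrees = first 2 digits = 20, minutes = 58.1433; 20 + 58.1433/60 = 20.969055
  S → negative
  λ: degrees = first 3 digits = 46, minutes = 27.50561; 46 + 27.50561/60 = 46.458427
  hemisphere W, so the sign is −
Point 5:
  Latitude: degrees = first 2 digits = 34, minutes = 27.6509; 34 + 27.6509/60 = 34.460848
  N ⇒ keep positive
  Longitude: degrees = first 3 digits = 161, minutes = 8.798; 161 + 8.798/60 = 161.146633
  W ⇒ negate

1. -81.06636, -34.58864
2. -0.20717, -72.16419
3. -39.90685, -179.07787
4. -20.96906, -46.45843
5. 34.46085, -161.14663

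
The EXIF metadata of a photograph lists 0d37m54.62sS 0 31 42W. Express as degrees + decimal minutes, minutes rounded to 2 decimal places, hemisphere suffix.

φ: seconds/60 = 0.91033; minutes = 37 + 0.91033 = 37.9103
Longitude: 31 + 42/60 = 31.7000′

0° 37.91′ S, 0° 31.70′ W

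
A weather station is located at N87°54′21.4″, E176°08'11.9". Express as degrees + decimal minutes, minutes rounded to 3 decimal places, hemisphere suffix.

87° 54.357′ N, 176° 8.198′ E

Lat: seconds/60 = 0.35667; minutes = 54 + 0.35667 = 54.35667
Lon: seconds/60 = 0.19833; minutes = 8 + 0.19833 = 8.19833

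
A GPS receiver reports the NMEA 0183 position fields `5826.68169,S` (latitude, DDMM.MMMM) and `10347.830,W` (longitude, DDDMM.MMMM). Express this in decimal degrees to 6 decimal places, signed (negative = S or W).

-58.444695, -103.797167

Latitude: split at 2 digits → 58° and 26.68169′; 58 + 26.68169/60 = 58.4446948
hemisphere S, so the sign is −
Longitude: degrees = first 3 digits = 103, minutes = 47.83; 103 + 47.83/60 = 103.7971667
hemisphere W, so the sign is −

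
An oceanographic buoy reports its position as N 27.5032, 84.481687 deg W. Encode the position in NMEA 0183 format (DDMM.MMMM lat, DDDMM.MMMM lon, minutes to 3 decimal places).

2730.192,N / 08428.901,W

Lat: 27° + 0.503200 × 60 = 27° 30.19200′
Lon: fractional part 0.481687 → 28.90122 minutes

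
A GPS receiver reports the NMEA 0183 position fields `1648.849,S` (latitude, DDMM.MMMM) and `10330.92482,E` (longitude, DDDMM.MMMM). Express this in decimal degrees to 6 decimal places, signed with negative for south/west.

-16.814150, 103.515414

φ: split at 2 digits → 16° and 48.849′; 16 + 48.849/60 = 16.8141500
S ⇒ negate
λ: split at 3 digits → 103° and 30.92482′; 103 + 30.92482/60 = 103.5154137
E → positive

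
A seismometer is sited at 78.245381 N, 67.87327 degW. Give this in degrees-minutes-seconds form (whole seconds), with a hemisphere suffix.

Latitude: 0.245381° → 14.72286′; 0.72286 × 60 = 43.37″
Longitude: 0.873270 × 60 = 52.39620′ → 52′, remainder × 60 = 23.77″

78°14′43″ N, 67°52′24″ W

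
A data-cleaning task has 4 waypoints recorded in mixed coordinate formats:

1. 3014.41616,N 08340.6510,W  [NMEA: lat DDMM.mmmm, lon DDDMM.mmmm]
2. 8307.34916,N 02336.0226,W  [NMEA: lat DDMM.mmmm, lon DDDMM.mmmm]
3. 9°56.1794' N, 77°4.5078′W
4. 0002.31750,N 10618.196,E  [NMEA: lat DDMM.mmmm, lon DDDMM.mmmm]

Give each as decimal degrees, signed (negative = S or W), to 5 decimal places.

Point 1:
  Latitude: split at 2 digits → 30° and 14.41616′; 30 + 14.41616/60 = 30.240269
  N ⇒ keep positive
  Longitude: degrees = first 3 digits = 83, minutes = 40.651; 83 + 40.651/60 = 83.677517
  W → negative
Point 2:
  Lat: degrees = first 2 digits = 83, minutes = 7.34916; 83 + 7.34916/60 = 83.122486
  N ⇒ keep positive
  Lon: degrees = first 3 digits = 23, minutes = 36.0226; 23 + 36.0226/60 = 23.600377
  hemisphere W, so the sign is −
Point 3:
  Lat: 56.1794′ = 0.936323°; total 9.936323
  N ⇒ keep positive
  Longitude: 4.5078′ = 0.075130°; total 77.075130
  hemisphere W, so the sign is −
Point 4:
  Lat: degrees = first 2 digits = 0, minutes = 2.3175; 0 + 2.3175/60 = 0.038625
  N ⇒ keep positive
  λ: split at 3 digits → 106° and 18.196′; 106 + 18.196/60 = 106.303267
  E → positive

1. 30.24027, -83.67752
2. 83.12249, -23.60038
3. 9.93632, -77.07513
4. 0.03863, 106.30327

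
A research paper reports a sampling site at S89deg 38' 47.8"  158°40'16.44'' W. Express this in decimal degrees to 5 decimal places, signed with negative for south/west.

Lat: 38′ + 47.8″ = 38.79667′; 89 + 38.79667/60 = 89.646611
hemisphere S, so the sign is −
λ: 158° + 40/60 + 16.44/3600 = 158 + 0.666667 + 0.004567 = 158.671233
W ⇒ negate

-89.64661, -158.67123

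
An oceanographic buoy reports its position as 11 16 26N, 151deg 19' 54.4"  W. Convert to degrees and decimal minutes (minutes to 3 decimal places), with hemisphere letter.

11° 16.433′ N, 151° 19.907′ W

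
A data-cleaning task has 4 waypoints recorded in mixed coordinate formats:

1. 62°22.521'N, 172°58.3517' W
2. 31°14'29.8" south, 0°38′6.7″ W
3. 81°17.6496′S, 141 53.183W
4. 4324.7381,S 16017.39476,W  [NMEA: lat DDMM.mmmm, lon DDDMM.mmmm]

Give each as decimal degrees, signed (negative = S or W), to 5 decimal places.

1. 62.37535, -172.97253
2. -31.24161, -0.63519
3. -81.29416, -141.88638
4. -43.41230, -160.28991

Point 1:
  Lat: 22.521′ = 0.375350°; total 62.375350
  N ⇒ keep positive
  Longitude: 58.3517′ = 0.972528°; total 172.972528
  W → negative
Point 2:
  Lat: 31° + 14/60 + 29.8/3600 = 31 + 0.233333 + 0.008278 = 31.241611
  hemisphere S, so the sign is −
  λ: 0° + 38/60 + 6.7/3600 = 0 + 0.633333 + 0.001861 = 0.635194
  W ⇒ negate
Point 3:
  φ: 17.6496′ = 0.294160°; total 81.294160
  S ⇒ negate
  Longitude: 53.183′ = 0.886383°; total 141.886383
  W ⇒ negate
Point 4:
  φ: degrees = first 2 digits = 43, minutes = 24.7381; 43 + 24.7381/60 = 43.412302
  S → negative
  Longitude: split at 3 digits → 160° and 17.39476′; 160 + 17.39476/60 = 160.289913
  W ⇒ negate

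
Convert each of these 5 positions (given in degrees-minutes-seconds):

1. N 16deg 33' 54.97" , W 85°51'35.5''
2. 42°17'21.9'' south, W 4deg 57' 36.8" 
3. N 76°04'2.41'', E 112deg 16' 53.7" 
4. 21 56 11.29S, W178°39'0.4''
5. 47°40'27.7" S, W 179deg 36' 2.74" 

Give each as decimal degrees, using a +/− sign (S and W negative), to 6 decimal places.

1. 16.565269, -85.859861
2. -42.289417, -4.960222
3. 76.067336, 112.281583
4. -21.936469, -178.650111
5. -47.674361, -179.600761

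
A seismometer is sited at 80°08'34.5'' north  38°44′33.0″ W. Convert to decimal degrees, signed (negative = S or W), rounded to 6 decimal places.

80.142917, -38.742500

Latitude: 8′ + 34.5″ = 8.57500′; 80 + 8.57500/60 = 80.1429167
N → positive
Longitude: 38° + 44/60 + 33/3600 = 38 + 0.733333 + 0.009167 = 38.7425000
W → negative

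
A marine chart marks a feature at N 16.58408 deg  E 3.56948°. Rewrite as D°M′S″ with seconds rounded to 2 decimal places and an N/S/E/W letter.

Latitude: 0.584080° → 35.04480′; 0.04480 × 60 = 2.6880″
λ: whole degrees 3; 34.16880′ → 34′ and 10.1280″

16°35′2.69″ N, 3°34′10.13″ E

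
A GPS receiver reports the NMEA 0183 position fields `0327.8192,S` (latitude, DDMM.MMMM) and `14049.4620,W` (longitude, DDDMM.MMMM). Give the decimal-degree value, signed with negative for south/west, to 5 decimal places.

-3.46365, -140.82437

Latitude: degrees = first 2 digits = 3, minutes = 27.8192; 3 + 27.8192/60 = 3.463653
hemisphere S, so the sign is −
Longitude: degrees = first 3 digits = 140, minutes = 49.462; 140 + 49.462/60 = 140.824367
W → negative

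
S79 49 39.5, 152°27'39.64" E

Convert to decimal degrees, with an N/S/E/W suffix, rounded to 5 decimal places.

Lat: 49′ + 39.5″ = 49.65833′; 79 + 49.65833/60 = 79.827639
Lon: 152 + 27/60 + 39.64/3600 = 152.461011

79.82764° S, 152.46101° E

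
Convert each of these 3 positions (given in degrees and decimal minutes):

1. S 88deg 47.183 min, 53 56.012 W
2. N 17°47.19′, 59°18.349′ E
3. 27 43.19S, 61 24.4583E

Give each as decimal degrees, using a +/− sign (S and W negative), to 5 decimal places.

1. -88.78638, -53.93353
2. 17.78650, 59.30582
3. -27.71983, 61.40764

Point 1:
  Latitude: 88 + 47.183/60 = 88.786383
  S ⇒ negate
  Lon: 56.012′ = 0.933533°; total 53.933533
  W → negative
Point 2:
  Lat: 47.19′ = 0.786500°; total 17.786500
  N → positive
  Longitude: 18.349′ = 0.305817°; total 59.305817
  E → positive
Point 3:
  Latitude: 27 + 43.19/60 = 27.719833
  S → negative
  Longitude: 24.4583′ = 0.407638°; total 61.407638
  E → positive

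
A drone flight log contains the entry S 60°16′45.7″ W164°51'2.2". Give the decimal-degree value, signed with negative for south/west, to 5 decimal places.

-60.27936, -164.85061

Lat: 16′ + 45.7″ = 16.76167′; 60 + 16.76167/60 = 60.279361
hemisphere S, so the sign is −
λ: 51′ + 2.2″ = 51.03667′; 164 + 51.03667/60 = 164.850611
hemisphere W, so the sign is −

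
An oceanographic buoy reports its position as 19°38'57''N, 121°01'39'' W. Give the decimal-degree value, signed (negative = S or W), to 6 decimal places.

19.649167, -121.027500

φ: 38′ + 57″ = 38.95000′; 19 + 38.95000/60 = 19.6491667
N ⇒ keep positive
λ: 121° + 1/60 + 39/3600 = 121 + 0.016667 + 0.010833 = 121.0275000
W → negative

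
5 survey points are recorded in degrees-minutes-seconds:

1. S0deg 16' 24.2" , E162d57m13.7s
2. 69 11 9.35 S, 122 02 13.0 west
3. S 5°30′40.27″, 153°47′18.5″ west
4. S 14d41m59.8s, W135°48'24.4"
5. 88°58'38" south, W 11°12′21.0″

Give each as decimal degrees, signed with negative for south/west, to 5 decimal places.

Point 1:
  φ: 0 + 16/60 + 24.2/3600 = 0.273389
  S ⇒ negate
  Lon: 162 + 57/60 + 13.7/3600 = 162.953806
  E → positive
Point 2:
  Latitude: 11′ + 9.35″ = 11.15583′; 69 + 11.15583/60 = 69.185931
  S → negative
  Longitude: 122° + 2/60 + 13/3600 = 122 + 0.033333 + 0.003611 = 122.036944
  W → negative
Point 3:
  Latitude: 30′ + 40.27″ = 30.67117′; 5 + 30.67117/60 = 5.511186
  S → negative
  Longitude: 153 + 47/60 + 18.5/3600 = 153.788472
  W → negative
Point 4:
  φ: 14° + 41/60 + 59.8/3600 = 14 + 0.683333 + 0.016611 = 14.699944
  S ⇒ negate
  λ: 135° + 48/60 + 24.4/3600 = 135 + 0.800000 + 0.006778 = 135.806778
  W → negative
Point 5:
  Lat: 88 + 58/60 + 38/3600 = 88.977222
  S ⇒ negate
  λ: 11° + 12/60 + 21/3600 = 11 + 0.200000 + 0.005833 = 11.205833
  W ⇒ negate

1. -0.27339, 162.95381
2. -69.18593, -122.03694
3. -5.51119, -153.78847
4. -14.69994, -135.80678
5. -88.97722, -11.20583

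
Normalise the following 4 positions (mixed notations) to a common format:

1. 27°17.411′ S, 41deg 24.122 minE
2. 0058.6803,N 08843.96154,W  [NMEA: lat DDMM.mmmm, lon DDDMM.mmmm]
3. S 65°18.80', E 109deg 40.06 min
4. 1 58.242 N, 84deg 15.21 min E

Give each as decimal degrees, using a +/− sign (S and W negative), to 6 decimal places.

1. -27.290183, 41.402033
2. 0.978005, -88.732692
3. -65.313333, 109.667667
4. 1.970700, 84.253500

Point 1:
  Latitude: 17.411′ = 0.290183°; total 27.2901833
  S ⇒ negate
  Lon: 41 + 24.122/60 = 41.4020333
  E → positive
Point 2:
  Latitude: degrees = first 2 digits = 0, minutes = 58.6803; 0 + 58.6803/60 = 0.9780050
  N → positive
  λ: split at 3 digits → 088° and 43.96154′; 88 + 43.96154/60 = 88.7326923
  W → negative
Point 3:
  Latitude: 18.8′ = 0.313333°; total 65.3133333
  S → negative
  Longitude: 40.06′ = 0.667667°; total 109.6676667
  E → positive
Point 4:
  Lat: 58.242′ = 0.970700°; total 1.9707000
  N → positive
  λ: 84 + 15.21/60 = 84.2535000
  E ⇒ keep positive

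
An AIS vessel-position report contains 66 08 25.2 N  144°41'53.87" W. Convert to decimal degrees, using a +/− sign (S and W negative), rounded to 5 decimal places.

66.14033, -144.69830

φ: 8′ + 25.2″ = 8.42000′; 66 + 8.42000/60 = 66.140333
N ⇒ keep positive
λ: 144° + 41/60 + 53.87/3600 = 144 + 0.683333 + 0.014964 = 144.698297
W → negative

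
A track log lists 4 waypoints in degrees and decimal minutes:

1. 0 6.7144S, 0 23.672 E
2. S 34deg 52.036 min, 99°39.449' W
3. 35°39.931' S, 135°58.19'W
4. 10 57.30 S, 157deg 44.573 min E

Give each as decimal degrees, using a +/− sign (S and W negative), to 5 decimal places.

Point 1:
  Latitude: 0 + 6.7144/60 = 0.111907
  S → negative
  λ: 0 + 23.672/60 = 0.394533
  E ⇒ keep positive
Point 2:
  Lat: 52.036′ = 0.867267°; total 34.867267
  S → negative
  Longitude: 39.449′ = 0.657483°; total 99.657483
  hemisphere W, so the sign is −
Point 3:
  Latitude: 35 + 39.931/60 = 35.665517
  S ⇒ negate
  Lon: 58.19′ = 0.969833°; total 135.969833
  hemisphere W, so the sign is −
Point 4:
  Latitude: 57.3′ = 0.955000°; total 10.955000
  S → negative
  Lon: 44.573′ = 0.742883°; total 157.742883
  E → positive

1. -0.11191, 0.39453
2. -34.86727, -99.65748
3. -35.66552, -135.96983
4. -10.95500, 157.74288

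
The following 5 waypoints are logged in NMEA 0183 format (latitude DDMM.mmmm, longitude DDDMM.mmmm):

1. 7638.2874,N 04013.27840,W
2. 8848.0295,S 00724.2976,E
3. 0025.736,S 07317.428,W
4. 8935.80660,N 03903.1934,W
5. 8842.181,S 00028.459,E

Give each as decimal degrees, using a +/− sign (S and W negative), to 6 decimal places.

1. 76.638123, -40.221307
2. -88.800492, 7.404960
3. -0.428933, -73.290467
4. 89.596777, -39.053223
5. -88.703017, 0.474317

Point 1:
  Latitude: degrees = first 2 digits = 76, minutes = 38.2874; 76 + 38.2874/60 = 76.6381233
  N ⇒ keep positive
  λ: split at 3 digits → 040° and 13.2784′; 40 + 13.2784/60 = 40.2213067
  W → negative
Point 2:
  Latitude: split at 2 digits → 88° and 48.0295′; 88 + 48.0295/60 = 88.8004917
  hemisphere S, so the sign is −
  Longitude: split at 3 digits → 007° and 24.2976′; 7 + 24.2976/60 = 7.4049600
  E → positive
Point 3:
  Lat: split at 2 digits → 00° and 25.736′; 0 + 25.736/60 = 0.4289333
  S ⇒ negate
  Longitude: split at 3 digits → 073° and 17.428′; 73 + 17.428/60 = 73.2904667
  W ⇒ negate
Point 4:
  Lat: degrees = first 2 digits = 89, minutes = 35.8066; 89 + 35.8066/60 = 89.5967767
  N ⇒ keep positive
  Longitude: split at 3 digits → 039° and 3.1934′; 39 + 3.1934/60 = 39.0532233
  hemisphere W, so the sign is −
Point 5:
  Latitude: degrees = first 2 digits = 88, minutes = 42.181; 88 + 42.181/60 = 88.7030167
  S → negative
  Longitude: split at 3 digits → 000° and 28.459′; 0 + 28.459/60 = 0.4743167
  E ⇒ keep positive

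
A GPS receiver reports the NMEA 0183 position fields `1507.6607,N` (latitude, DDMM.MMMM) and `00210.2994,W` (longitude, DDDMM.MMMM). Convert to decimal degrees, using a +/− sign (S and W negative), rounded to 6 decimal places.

Latitude: degrees = first 2 digits = 15, minutes = 7.6607; 15 + 7.6607/60 = 15.1276783
N ⇒ keep positive
Lon: degrees = first 3 digits = 2, minutes = 10.2994; 2 + 10.2994/60 = 2.1716567
hemisphere W, so the sign is −

15.127678, -2.171657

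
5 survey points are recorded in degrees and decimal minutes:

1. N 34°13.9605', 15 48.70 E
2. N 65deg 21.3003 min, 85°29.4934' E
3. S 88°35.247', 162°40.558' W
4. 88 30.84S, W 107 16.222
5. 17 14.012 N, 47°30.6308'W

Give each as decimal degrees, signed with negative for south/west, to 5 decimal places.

Point 1:
  φ: 34 + 13.9605/60 = 34.232675
  N → positive
  λ: 48.7′ = 0.811667°; total 15.811667
  E → positive
Point 2:
  φ: 21.3003′ = 0.355005°; total 65.355005
  N ⇒ keep positive
  Lon: 85 + 29.4934/60 = 85.491557
  E → positive
Point 3:
  Latitude: 35.247′ = 0.587450°; total 88.587450
  S ⇒ negate
  Lon: 40.558′ = 0.675967°; total 162.675967
  W → negative
Point 4:
  Latitude: 30.84′ = 0.514000°; total 88.514000
  hemisphere S, so the sign is −
  Longitude: 107 + 16.222/60 = 107.270367
  W → negative
Point 5:
  Latitude: 14.012′ = 0.233533°; total 17.233533
  N → positive
  Longitude: 47 + 30.6308/60 = 47.510513
  W ⇒ negate

1. 34.23268, 15.81167
2. 65.35501, 85.49156
3. -88.58745, -162.67597
4. -88.51400, -107.27037
5. 17.23353, -47.51051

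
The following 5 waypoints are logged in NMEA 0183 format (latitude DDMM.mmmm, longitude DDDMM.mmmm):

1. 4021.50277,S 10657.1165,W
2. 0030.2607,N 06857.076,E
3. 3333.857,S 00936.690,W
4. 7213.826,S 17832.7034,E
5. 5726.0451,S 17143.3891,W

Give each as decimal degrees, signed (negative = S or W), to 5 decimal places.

Point 1:
  Latitude: degrees = first 2 digits = 40, minutes = 21.50277; 40 + 21.50277/60 = 40.358380
  S ⇒ negate
  λ: split at 3 digits → 106° and 57.1165′; 106 + 57.1165/60 = 106.951942
  hemisphere W, so the sign is −
Point 2:
  Latitude: degrees = first 2 digits = 0, minutes = 30.2607; 0 + 30.2607/60 = 0.504345
  N → positive
  Longitude: split at 3 digits → 068° and 57.076′; 68 + 57.076/60 = 68.951267
  E ⇒ keep positive
Point 3:
  φ: degrees = first 2 digits = 33, minutes = 33.857; 33 + 33.857/60 = 33.564283
  hemisphere S, so the sign is −
  Longitude: split at 3 digits → 009° and 36.69′; 9 + 36.69/60 = 9.611500
  W ⇒ negate
Point 4:
  Lat: split at 2 digits → 72° and 13.826′; 72 + 13.826/60 = 72.230433
  S ⇒ negate
  Lon: split at 3 digits → 178° and 32.7034′; 178 + 32.7034/60 = 178.545057
  E ⇒ keep positive
Point 5:
  φ: degrees = first 2 digits = 57, minutes = 26.0451; 57 + 26.0451/60 = 57.434085
  hemisphere S, so the sign is −
  Lon: split at 3 digits → 171° and 43.3891′; 171 + 43.3891/60 = 171.723152
  W → negative

1. -40.35838, -106.95194
2. 0.50435, 68.95127
3. -33.56428, -9.61150
4. -72.23043, 178.54506
5. -57.43409, -171.72315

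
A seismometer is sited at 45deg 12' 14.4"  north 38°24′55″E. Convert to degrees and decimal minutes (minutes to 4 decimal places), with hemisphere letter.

Lat: seconds/60 = 0.24000; minutes = 12 + 0.24000 = 12.240000
λ: 24 + 55/60 = 24.916667′

45° 12.2400′ N, 38° 24.9167′ E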